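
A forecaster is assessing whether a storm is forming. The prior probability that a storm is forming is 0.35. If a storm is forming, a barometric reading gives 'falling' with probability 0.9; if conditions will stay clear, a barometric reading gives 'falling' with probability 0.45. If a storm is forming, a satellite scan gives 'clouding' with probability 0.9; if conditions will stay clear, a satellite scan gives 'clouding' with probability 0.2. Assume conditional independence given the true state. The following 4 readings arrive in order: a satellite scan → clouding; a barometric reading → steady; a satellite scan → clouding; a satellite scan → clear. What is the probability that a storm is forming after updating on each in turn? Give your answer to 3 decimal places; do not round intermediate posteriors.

After a satellite scan='clouding': P(storm) = 0.9·0.3500 / (0.9·0.3500 + 0.2·0.6500) ≈ 0.7079
After a barometric reading='steady': P(storm) = 0.1·0.7079 / (0.1·0.7079 + 0.55·0.2921) ≈ 0.3058
After a satellite scan='clouding': P(storm) = 0.9·0.3058 / (0.9·0.3058 + 0.2·0.6942) ≈ 0.6647
After a satellite scan='clear': P(storm) = 0.1·0.6647 / (0.1·0.6647 + 0.8·0.3353) ≈ 0.1986

0.199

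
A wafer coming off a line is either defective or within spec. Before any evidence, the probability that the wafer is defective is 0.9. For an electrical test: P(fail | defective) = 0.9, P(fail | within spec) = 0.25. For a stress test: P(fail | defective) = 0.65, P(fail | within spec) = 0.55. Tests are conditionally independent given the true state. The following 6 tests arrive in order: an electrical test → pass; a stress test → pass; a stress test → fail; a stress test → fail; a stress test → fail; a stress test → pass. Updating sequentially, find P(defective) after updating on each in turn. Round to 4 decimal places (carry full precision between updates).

0.5451

After an electrical test='pass': P(defective) = 0.1·0.9000 / (0.1·0.9000 + 0.75·0.1000) ≈ 0.5455
After a stress test='pass': P(defective) = 0.35·0.5455 / (0.35·0.5455 + 0.45·0.4545) ≈ 0.4828
After a stress test='fail': P(defective) = 0.65·0.4828 / (0.65·0.4828 + 0.55·0.5172) ≈ 0.5245
After a stress test='fail': P(defective) = 0.65·0.5245 / (0.65·0.5245 + 0.55·0.4755) ≈ 0.5659
After a stress test='fail': P(defective) = 0.65·0.5659 / (0.65·0.5659 + 0.55·0.4341) ≈ 0.6064
After a stress test='pass': P(defective) = 0.35·0.6064 / (0.35·0.6064 + 0.45·0.3936) ≈ 0.5451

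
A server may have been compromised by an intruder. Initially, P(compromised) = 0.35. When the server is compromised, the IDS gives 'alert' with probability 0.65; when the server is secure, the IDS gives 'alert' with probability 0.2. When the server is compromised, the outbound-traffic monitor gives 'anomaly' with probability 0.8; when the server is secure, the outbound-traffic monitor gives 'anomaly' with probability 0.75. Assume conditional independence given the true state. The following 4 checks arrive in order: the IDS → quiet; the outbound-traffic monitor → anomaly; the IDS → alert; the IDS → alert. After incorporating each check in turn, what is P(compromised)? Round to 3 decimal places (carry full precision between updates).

After the IDS='quiet': P(compromised) = 0.35·0.3500 / (0.35·0.3500 + 0.8·0.6500) ≈ 0.1907
After the outbound-traffic monitor='anomaly': P(compromised) = 0.8·0.1907 / (0.8·0.1907 + 0.75·0.8093) ≈ 0.2008
After the IDS='alert': P(compromised) = 0.65·0.2008 / (0.65·0.2008 + 0.2·0.7992) ≈ 0.4495
After the IDS='alert': P(compromised) = 0.65·0.4495 / (0.65·0.4495 + 0.2·0.5505) ≈ 0.7263

0.726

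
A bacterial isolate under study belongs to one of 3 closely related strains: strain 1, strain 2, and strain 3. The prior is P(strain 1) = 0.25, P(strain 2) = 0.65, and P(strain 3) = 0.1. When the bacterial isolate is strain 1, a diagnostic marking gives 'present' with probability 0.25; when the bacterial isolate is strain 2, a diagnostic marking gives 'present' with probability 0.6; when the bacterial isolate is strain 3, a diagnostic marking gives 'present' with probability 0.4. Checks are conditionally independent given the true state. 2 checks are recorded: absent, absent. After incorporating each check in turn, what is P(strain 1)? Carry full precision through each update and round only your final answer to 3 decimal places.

0.501

After 'absent': normaliser = 0.75·0.2500 + 0.4·0.6500 + 0.6·0.1000; P(strain 1) ≈ 0.3695, P(strain 2) ≈ 0.5123, P(strain 3) ≈ 0.1182
After 'absent': normaliser = 0.75·0.3695 + 0.4·0.5123 + 0.6·0.1182; P(strain 1) ≈ 0.5011, P(strain 2) ≈ 0.3706, P(strain 3) ≈ 0.1283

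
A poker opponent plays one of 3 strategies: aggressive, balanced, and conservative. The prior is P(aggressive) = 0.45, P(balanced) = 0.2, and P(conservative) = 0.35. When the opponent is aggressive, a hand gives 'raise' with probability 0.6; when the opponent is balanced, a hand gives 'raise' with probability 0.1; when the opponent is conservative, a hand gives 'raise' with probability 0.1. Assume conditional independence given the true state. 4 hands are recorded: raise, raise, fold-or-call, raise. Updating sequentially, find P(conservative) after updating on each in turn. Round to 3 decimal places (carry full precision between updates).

0.008

After 'raise': normaliser = 0.6·0.4500 + 0.1·0.2000 + 0.1·0.3500; P(aggressive) ≈ 0.8308, P(balanced) ≈ 0.0615, P(conservative) ≈ 0.1077
After 'raise': normaliser = 0.6·0.8308 + 0.1·0.0615 + 0.1·0.1077; P(aggressive) ≈ 0.9672, P(balanced) ≈ 0.0119, P(conservative) ≈ 0.0209
After 'fold-or-call': normaliser = 0.4·0.9672 + 0.9·0.0119 + 0.9·0.0209; P(aggressive) ≈ 0.9290, P(balanced) ≈ 0.0258, P(conservative) ≈ 0.0452
After 'raise': normaliser = 0.6·0.9290 + 0.1·0.0258 + 0.1·0.0452; P(aggressive) ≈ 0.9874, P(balanced) ≈ 0.0046, P(conservative) ≈ 0.0080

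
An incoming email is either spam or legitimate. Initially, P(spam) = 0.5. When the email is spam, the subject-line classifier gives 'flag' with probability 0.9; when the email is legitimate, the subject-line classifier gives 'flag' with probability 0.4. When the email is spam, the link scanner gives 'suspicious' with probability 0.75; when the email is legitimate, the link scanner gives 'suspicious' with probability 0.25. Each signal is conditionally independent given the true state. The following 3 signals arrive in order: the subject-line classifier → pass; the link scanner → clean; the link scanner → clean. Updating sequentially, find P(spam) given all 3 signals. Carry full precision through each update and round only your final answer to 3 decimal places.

0.018

After the subject-line classifier='pass': P(spam) = 0.1·0.5000 / (0.1·0.5000 + 0.6·0.5000) ≈ 0.1429
After the link scanner='clean': P(spam) = 0.25·0.1429 / (0.25·0.1429 + 0.75·0.8571) ≈ 0.0526
After the link scanner='clean': P(spam) = 0.25·0.0526 / (0.25·0.0526 + 0.75·0.9474) ≈ 0.0182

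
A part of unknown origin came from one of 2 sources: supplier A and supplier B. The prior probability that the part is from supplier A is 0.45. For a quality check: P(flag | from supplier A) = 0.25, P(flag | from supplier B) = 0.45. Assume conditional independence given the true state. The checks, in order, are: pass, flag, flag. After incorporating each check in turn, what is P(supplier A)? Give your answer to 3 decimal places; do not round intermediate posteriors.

0.256

Each posterior becomes the prior for the next update.
After 'pass': P(supplier A) = 0.75·0.4500 / (0.75·0.4500 + 0.55·0.5500) ≈ 0.5273
After 'flag': P(supplier A) = 0.25·0.5273 / (0.25·0.5273 + 0.45·0.4727) ≈ 0.3827
After 'flag': P(supplier A) = 0.25·0.3827 / (0.25·0.3827 + 0.45·0.6173) ≈ 0.2561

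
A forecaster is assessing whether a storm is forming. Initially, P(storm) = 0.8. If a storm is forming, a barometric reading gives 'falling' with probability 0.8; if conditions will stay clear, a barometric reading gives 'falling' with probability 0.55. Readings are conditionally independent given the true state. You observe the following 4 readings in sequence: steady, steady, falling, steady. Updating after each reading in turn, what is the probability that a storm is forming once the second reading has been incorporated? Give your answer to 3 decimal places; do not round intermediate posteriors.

After 'steady': P(storm) = 0.2·0.8000 / (0.2·0.8000 + 0.45·0.2000) ≈ 0.6400
After 'steady': P(storm) = 0.2·0.6400 / (0.2·0.6400 + 0.45·0.3600) ≈ 0.4414

0.441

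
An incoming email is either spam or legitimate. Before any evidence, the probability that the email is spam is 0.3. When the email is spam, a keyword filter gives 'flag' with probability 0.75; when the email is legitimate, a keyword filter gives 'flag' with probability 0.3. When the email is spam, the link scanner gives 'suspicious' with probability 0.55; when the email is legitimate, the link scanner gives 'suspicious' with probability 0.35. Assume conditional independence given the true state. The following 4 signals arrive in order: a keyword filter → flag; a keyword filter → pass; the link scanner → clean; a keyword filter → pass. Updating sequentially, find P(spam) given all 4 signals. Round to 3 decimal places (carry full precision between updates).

0.086

After a keyword filter='flag': P(spam) = 0.75·0.3000 / (0.75·0.3000 + 0.3·0.7000) ≈ 0.5172
After a keyword filter='pass': P(spam) = 0.25·0.5172 / (0.25·0.5172 + 0.7·0.4828) ≈ 0.2768
After the link scanner='clean': P(spam) = 0.45·0.2768 / (0.45·0.2768 + 0.65·0.7232) ≈ 0.2094
After a keyword filter='pass': P(spam) = 0.25·0.2094 / (0.25·0.2094 + 0.7·0.7906) ≈ 0.0864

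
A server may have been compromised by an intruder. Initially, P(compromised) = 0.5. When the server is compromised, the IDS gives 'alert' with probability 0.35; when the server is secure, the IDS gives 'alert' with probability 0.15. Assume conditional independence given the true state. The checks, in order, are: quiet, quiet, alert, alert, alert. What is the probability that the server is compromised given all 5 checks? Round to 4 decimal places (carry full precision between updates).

0.8814

Each posterior becomes the prior for the next update.
After 'quiet': P(compromised) = 0.65·0.5000 / (0.65·0.5000 + 0.85·0.5000) ≈ 0.4333
After 'quiet': P(compromised) = 0.65·0.4333 / (0.65·0.4333 + 0.85·0.5667) ≈ 0.3690
After 'alert': P(compromised) = 0.35·0.3690 / (0.35·0.3690 + 0.15·0.6310) ≈ 0.5771
After 'alert': P(compromised) = 0.35·0.5771 / (0.35·0.5771 + 0.15·0.4229) ≈ 0.7610
After 'alert': P(compromised) = 0.35·0.7610 / (0.35·0.7610 + 0.15·0.2390) ≈ 0.8814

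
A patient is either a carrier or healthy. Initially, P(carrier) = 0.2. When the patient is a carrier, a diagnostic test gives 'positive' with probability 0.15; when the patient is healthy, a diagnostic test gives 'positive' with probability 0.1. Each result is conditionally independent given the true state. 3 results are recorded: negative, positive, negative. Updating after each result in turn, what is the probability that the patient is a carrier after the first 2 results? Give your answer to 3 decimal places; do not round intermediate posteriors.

0.262

After 'negative': P(carrier) = 0.85·0.2000 / (0.85·0.2000 + 0.9·0.8000) ≈ 0.1910
After 'positive': P(carrier) = 0.15·0.1910 / (0.15·0.1910 + 0.1·0.8090) ≈ 0.2615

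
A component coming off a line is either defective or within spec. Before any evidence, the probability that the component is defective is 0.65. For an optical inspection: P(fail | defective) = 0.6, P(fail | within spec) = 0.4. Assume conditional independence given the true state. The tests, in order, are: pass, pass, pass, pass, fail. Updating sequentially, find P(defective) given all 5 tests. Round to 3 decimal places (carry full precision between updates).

After 'pass': P(defective) = 0.4·0.6500 / (0.4·0.6500 + 0.6·0.3500) ≈ 0.5532
After 'pass': P(defective) = 0.4·0.5532 / (0.4·0.5532 + 0.6·0.4468) ≈ 0.4522
After 'pass': P(defective) = 0.4·0.4522 / (0.4·0.4522 + 0.6·0.5478) ≈ 0.3549
After 'pass': P(defective) = 0.4·0.3549 / (0.4·0.3549 + 0.6·0.6451) ≈ 0.2684
After 'fail': P(defective) = 0.6·0.2684 / (0.6·0.2684 + 0.4·0.7316) ≈ 0.3549

0.355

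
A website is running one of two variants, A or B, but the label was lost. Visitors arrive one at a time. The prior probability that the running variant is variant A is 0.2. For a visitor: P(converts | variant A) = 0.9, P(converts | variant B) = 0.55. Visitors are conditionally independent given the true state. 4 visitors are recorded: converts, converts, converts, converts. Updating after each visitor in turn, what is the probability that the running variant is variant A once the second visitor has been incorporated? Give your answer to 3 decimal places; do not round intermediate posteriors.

0.401

After 'converts': P(A) = 0.9·0.2000 / (0.9·0.2000 + 0.55·0.8000) ≈ 0.2903
After 'converts': P(A) = 0.9·0.2903 / (0.9·0.2903 + 0.55·0.7097) ≈ 0.4010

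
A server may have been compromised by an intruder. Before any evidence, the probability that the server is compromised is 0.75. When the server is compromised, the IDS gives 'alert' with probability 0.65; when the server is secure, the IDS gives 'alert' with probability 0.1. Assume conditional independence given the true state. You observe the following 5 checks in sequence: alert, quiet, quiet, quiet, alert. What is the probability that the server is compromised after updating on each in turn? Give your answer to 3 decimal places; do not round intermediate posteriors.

0.882

After 'alert': P(compromised) = 0.65·0.7500 / (0.65·0.7500 + 0.1·0.2500) ≈ 0.9512
After 'quiet': P(compromised) = 0.35·0.9512 / (0.35·0.9512 + 0.9·0.0488) ≈ 0.8835
After 'quiet': P(compromised) = 0.35·0.8835 / (0.35·0.8835 + 0.9·0.1165) ≈ 0.7468
After 'quiet': P(compromised) = 0.35·0.7468 / (0.35·0.7468 + 0.9·0.2532) ≈ 0.5342
After 'alert': P(compromised) = 0.65·0.5342 / (0.65·0.5342 + 0.1·0.4658) ≈ 0.8817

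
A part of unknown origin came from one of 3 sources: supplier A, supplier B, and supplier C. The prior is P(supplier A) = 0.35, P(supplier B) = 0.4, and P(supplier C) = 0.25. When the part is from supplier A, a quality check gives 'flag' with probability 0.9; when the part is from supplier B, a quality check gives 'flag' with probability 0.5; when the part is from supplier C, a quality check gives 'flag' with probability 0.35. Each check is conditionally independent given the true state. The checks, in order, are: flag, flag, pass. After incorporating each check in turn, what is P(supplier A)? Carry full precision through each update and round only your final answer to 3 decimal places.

Each posterior becomes the prior for the next update.
After 'flag': normaliser = 0.9·0.3500 + 0.5·0.4000 + 0.35·0.2500; P(supplier A) ≈ 0.5228, P(supplier B) ≈ 0.3320, P(supplier C) ≈ 0.1452
After 'flag': normaliser = 0.9·0.5228 + 0.5·0.3320 + 0.35·0.1452; P(supplier A) ≈ 0.6846, P(supplier B) ≈ 0.2415, P(supplier C) ≈ 0.0740
After 'pass': normaliser = 0.1·0.6846 + 0.5·0.2415 + 0.65·0.0740; P(supplier A) ≈ 0.2885, P(supplier B) ≈ 0.5089, P(supplier C) ≈ 0.2026

0.289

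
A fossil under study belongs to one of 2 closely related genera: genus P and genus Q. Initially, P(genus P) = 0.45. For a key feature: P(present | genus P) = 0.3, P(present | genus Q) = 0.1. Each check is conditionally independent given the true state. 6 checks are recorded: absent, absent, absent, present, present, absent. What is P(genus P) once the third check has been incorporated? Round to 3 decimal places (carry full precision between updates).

After 'absent': P(genus P) = 0.7·0.4500 / (0.7·0.4500 + 0.9·0.5500) ≈ 0.3889
After 'absent': P(genus P) = 0.7·0.3889 / (0.7·0.3889 + 0.9·0.6111) ≈ 0.3311
After 'absent': P(genus P) = 0.7·0.3311 / (0.7·0.3311 + 0.9·0.6689) ≈ 0.2780

0.278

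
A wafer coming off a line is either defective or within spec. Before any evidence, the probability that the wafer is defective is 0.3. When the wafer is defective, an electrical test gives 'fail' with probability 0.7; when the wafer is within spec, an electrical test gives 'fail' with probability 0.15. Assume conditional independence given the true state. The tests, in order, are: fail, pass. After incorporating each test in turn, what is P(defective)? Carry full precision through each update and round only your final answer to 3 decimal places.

After 'fail': P(defective) = 0.7·0.3000 / (0.7·0.3000 + 0.15·0.7000) ≈ 0.6667
After 'pass': P(defective) = 0.3·0.6667 / (0.3·0.6667 + 0.85·0.3333) ≈ 0.4138

0.414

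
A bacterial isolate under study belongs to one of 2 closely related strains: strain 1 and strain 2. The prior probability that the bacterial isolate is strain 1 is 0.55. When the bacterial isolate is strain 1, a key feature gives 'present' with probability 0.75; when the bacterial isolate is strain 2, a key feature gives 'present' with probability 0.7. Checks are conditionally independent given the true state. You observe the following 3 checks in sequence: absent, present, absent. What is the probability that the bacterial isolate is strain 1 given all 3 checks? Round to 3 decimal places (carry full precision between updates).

0.476

After 'absent': P(strain 1) = 0.25·0.5500 / (0.25·0.5500 + 0.3·0.4500) ≈ 0.5046
After 'present': P(strain 1) = 0.75·0.5046 / (0.75·0.5046 + 0.7·0.4954) ≈ 0.5218
After 'absent': P(strain 1) = 0.25·0.5218 / (0.25·0.5218 + 0.3·0.4782) ≈ 0.4763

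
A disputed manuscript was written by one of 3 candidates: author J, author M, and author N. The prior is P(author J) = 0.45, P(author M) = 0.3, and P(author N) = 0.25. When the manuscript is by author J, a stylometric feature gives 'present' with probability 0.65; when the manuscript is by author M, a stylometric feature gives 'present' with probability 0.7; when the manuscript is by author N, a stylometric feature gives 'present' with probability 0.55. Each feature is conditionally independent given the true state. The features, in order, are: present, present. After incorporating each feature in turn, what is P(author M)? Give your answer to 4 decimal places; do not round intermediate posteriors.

After 'present': normaliser = 0.65·0.4500 + 0.7·0.3000 + 0.55·0.2500; P(author J) ≈ 0.4570, P(author M) ≈ 0.3281, P(author N) ≈ 0.2148
After 'present': normaliser = 0.65·0.4570 + 0.7·0.3281 + 0.55·0.2148; P(author J) ≈ 0.4606, P(author M) ≈ 0.3561, P(author N) ≈ 0.1832

0.3561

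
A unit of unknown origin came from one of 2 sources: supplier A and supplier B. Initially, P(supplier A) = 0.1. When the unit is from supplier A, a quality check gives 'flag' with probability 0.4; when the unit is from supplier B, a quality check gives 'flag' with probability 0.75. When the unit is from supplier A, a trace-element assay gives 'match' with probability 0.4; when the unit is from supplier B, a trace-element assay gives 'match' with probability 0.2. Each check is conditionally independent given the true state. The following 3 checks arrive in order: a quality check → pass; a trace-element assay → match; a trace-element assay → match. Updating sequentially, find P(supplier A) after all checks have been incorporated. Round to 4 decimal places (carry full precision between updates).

After a quality check='pass': P(supplier A) = 0.6·0.1000 / (0.6·0.1000 + 0.25·0.9000) ≈ 0.2105
After a trace-element assay='match': P(supplier A) = 0.4·0.2105 / (0.4·0.2105 + 0.2·0.7895) ≈ 0.3478
After a trace-element assay='match': P(supplier A) = 0.4·0.3478 / (0.4·0.3478 + 0.2·0.6522) ≈ 0.5161

0.5161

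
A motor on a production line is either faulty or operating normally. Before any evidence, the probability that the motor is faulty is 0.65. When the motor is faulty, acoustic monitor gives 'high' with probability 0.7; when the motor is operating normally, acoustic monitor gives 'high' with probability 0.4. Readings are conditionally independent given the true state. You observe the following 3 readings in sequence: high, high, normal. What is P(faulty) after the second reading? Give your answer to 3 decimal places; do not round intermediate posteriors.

0.850

Each posterior becomes the prior for the next update.
After 'high': P(faulty) = 0.7·0.6500 / (0.7·0.6500 + 0.4·0.3500) ≈ 0.7647
After 'high': P(faulty) = 0.7·0.7647 / (0.7·0.7647 + 0.4·0.2353) ≈ 0.8505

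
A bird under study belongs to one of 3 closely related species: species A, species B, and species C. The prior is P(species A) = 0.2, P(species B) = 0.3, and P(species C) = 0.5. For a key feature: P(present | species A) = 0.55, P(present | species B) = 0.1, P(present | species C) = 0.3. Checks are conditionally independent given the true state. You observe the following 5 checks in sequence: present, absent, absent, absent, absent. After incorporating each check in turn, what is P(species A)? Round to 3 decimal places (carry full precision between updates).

After 'present': normaliser = 0.55·0.2000 + 0.1·0.3000 + 0.3·0.5000; P(species A) ≈ 0.3793, P(species B) ≈ 0.1034, P(species C) ≈ 0.5172
After 'absent': normaliser = 0.45·0.3793 + 0.9·0.1034 + 0.7·0.5172; P(species A) ≈ 0.2727, P(species B) ≈ 0.1488, P(species C) ≈ 0.5785
After 'absent': normaliser = 0.45·0.2727 + 0.9·0.1488 + 0.7·0.5785; P(species A) ≈ 0.1855, P(species B) ≈ 0.2024, P(species C) ≈ 0.6121
After 'absent': normaliser = 0.45·0.1855 + 0.9·0.2024 + 0.7·0.6121; P(species A) ≈ 0.1203, P(species B) ≈ 0.2624, P(species C) ≈ 0.6173
After 'absent': normaliser = 0.45·0.1203 + 0.9·0.2624 + 0.7·0.6173; P(species A) ≈ 0.0749, P(species B) ≈ 0.3269, P(species C) ≈ 0.5982

0.075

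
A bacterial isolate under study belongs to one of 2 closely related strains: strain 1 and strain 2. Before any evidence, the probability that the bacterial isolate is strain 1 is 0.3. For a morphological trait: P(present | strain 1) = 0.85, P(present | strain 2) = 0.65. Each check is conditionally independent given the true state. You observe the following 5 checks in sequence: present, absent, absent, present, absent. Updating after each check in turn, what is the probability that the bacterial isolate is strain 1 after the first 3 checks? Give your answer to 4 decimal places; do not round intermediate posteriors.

After 'present': P(strain 1) = 0.85·0.3000 / (0.85·0.3000 + 0.65·0.7000) ≈ 0.3592
After 'absent': P(strain 1) = 0.15·0.3592 / (0.15·0.3592 + 0.35·0.6408) ≈ 0.1937
After 'absent': P(strain 1) = 0.15·0.1937 / (0.15·0.1937 + 0.35·0.8063) ≈ 0.0933

0.0933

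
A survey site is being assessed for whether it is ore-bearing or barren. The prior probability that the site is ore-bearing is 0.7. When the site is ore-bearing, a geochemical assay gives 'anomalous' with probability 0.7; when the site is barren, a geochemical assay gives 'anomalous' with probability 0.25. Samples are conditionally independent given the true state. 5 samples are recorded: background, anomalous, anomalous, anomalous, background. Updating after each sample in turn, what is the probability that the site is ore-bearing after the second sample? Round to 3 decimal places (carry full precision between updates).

Apply Bayes' rule sequentially, carrying P(ore) forward.
After 'background': P(ore) = 0.3·0.7000 / (0.3·0.7000 + 0.75·0.3000) ≈ 0.4828
After 'anomalous': P(ore) = 0.7·0.4828 / (0.7·0.4828 + 0.25·0.5172) ≈ 0.7232

0.723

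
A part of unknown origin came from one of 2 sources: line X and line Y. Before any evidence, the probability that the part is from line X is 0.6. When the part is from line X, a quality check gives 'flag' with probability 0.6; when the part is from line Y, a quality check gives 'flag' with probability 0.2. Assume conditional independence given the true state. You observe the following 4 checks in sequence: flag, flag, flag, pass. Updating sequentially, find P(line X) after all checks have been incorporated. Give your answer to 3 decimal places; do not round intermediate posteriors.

0.953

Each posterior becomes the prior for the next update.
After 'flag': P(line X) = 0.6·0.6000 / (0.6·0.6000 + 0.2·0.4000) ≈ 0.8182
After 'flag': P(line X) = 0.6·0.8182 / (0.6·0.8182 + 0.2·0.1818) ≈ 0.9310
After 'flag': P(line X) = 0.6·0.9310 / (0.6·0.9310 + 0.2·0.0690) ≈ 0.9759
After 'pass': P(line X) = 0.4·0.9759 / (0.4·0.9759 + 0.8·0.0241) ≈ 0.9529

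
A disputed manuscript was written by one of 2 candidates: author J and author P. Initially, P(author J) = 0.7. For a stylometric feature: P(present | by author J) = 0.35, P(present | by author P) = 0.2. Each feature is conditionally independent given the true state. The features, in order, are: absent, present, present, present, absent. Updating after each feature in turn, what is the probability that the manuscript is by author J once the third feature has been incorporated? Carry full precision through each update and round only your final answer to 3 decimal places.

Apply Bayes' rule sequentially, carrying P(author J) forward.
After 'absent': P(author J) = 0.65·0.7000 / (0.65·0.7000 + 0.8·0.3000) ≈ 0.6547
After 'present': P(author J) = 0.35·0.6547 / (0.35·0.6547 + 0.2·0.3453) ≈ 0.7684
After 'present': P(author J) = 0.35·0.7684 / (0.35·0.7684 + 0.2·0.2316) ≈ 0.8531

0.853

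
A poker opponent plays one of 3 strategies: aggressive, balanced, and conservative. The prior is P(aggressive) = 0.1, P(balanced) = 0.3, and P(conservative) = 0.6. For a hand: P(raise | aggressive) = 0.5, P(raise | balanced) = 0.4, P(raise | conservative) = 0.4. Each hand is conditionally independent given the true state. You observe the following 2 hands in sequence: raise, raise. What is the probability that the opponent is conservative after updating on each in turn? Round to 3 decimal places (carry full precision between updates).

After 'raise': normaliser = 0.5·0.1000 + 0.4·0.3000 + 0.4·0.6000; P(aggressive) ≈ 0.1220, P(balanced) ≈ 0.2927, P(conservative) ≈ 0.5854
After 'raise': normaliser = 0.5·0.1220 + 0.4·0.2927 + 0.4·0.5854; P(aggressive) ≈ 0.1479, P(balanced) ≈ 0.2840, P(conservative) ≈ 0.5680

0.568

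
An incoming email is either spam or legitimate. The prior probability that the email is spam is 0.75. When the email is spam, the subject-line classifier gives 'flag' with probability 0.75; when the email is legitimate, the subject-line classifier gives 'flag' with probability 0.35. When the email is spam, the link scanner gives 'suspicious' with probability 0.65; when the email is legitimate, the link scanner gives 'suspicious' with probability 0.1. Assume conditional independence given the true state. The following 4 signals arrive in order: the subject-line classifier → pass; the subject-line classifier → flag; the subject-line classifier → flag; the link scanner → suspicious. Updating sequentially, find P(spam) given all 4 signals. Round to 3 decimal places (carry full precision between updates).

After the subject-line classifier='pass': P(spam) = 0.25·0.7500 / (0.25·0.7500 + 0.65·0.2500) ≈ 0.5357
After the subject-line classifier='flag': P(spam) = 0.75·0.5357 / (0.75·0.5357 + 0.35·0.4643) ≈ 0.7120
After the subject-line classifier='flag': P(spam) = 0.75·0.7120 / (0.75·0.7120 + 0.35·0.2880) ≈ 0.8412
After the link scanner='suspicious': P(spam) = 0.65·0.8412 / (0.65·0.8412 + 0.1·0.1588) ≈ 0.9718

0.972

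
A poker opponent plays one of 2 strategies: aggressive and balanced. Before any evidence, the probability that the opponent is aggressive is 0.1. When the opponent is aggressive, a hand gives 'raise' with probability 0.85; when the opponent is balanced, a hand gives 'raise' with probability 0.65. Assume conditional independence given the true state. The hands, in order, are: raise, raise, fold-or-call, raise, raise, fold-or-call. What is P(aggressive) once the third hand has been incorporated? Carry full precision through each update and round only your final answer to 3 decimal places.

0.075

After 'raise': P(aggressive) = 0.85·0.1000 / (0.85·0.1000 + 0.65·0.9000) ≈ 0.1269
After 'raise': P(aggressive) = 0.85·0.1269 / (0.85·0.1269 + 0.65·0.8731) ≈ 0.1597
After 'fold-or-call': P(aggressive) = 0.15·0.1597 / (0.15·0.1597 + 0.35·0.8403) ≈ 0.0753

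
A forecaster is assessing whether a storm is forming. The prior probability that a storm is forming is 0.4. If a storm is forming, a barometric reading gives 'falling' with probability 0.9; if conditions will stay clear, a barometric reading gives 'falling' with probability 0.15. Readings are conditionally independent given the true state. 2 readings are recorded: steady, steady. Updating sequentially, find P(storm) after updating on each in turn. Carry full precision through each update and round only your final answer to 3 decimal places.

0.009

After 'steady': P(storm) = 0.1·0.4000 / (0.1·0.4000 + 0.85·0.6000) ≈ 0.0727
After 'steady': P(storm) = 0.1·0.0727 / (0.1·0.0727 + 0.85·0.9273) ≈ 0.0091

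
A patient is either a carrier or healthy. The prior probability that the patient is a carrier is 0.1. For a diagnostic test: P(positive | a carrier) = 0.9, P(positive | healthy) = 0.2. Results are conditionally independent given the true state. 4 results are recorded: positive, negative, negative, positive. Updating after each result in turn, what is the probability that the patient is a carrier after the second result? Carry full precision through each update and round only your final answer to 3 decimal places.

After 'positive': P(carrier) = 0.9·0.1000 / (0.9·0.1000 + 0.2·0.9000) ≈ 0.3333
After 'negative': P(carrier) = 0.1·0.3333 / (0.1·0.3333 + 0.8·0.6667) ≈ 0.0588

0.059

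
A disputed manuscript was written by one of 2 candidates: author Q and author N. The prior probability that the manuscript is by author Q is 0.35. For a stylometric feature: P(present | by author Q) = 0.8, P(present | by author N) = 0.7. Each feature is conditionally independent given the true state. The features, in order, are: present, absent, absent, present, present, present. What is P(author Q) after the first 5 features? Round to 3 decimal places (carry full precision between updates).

After 'present': P(author Q) = 0.8·0.3500 / (0.8·0.3500 + 0.7·0.6500) ≈ 0.3810
After 'absent': P(author Q) = 0.2·0.3810 / (0.2·0.3810 + 0.3·0.6190) ≈ 0.2909
After 'absent': P(author Q) = 0.2·0.2909 / (0.2·0.2909 + 0.3·0.7091) ≈ 0.2148
After 'present': P(author Q) = 0.8·0.2148 / (0.8·0.2148 + 0.7·0.7852) ≈ 0.2381
After 'present': P(author Q) = 0.8·0.2381 / (0.8·0.2381 + 0.7·0.7619) ≈ 0.2632

0.263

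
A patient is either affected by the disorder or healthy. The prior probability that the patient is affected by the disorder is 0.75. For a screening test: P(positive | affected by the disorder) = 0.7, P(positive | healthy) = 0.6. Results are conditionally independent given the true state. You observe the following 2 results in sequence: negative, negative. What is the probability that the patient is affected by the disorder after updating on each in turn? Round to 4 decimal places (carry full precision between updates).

0.6279

Each posterior becomes the prior for the next update.
After 'negative': P(affected) = 0.3·0.7500 / (0.3·0.7500 + 0.4·0.2500) ≈ 0.6923
After 'negative': P(affected) = 0.3·0.6923 / (0.3·0.6923 + 0.4·0.3077) ≈ 0.6279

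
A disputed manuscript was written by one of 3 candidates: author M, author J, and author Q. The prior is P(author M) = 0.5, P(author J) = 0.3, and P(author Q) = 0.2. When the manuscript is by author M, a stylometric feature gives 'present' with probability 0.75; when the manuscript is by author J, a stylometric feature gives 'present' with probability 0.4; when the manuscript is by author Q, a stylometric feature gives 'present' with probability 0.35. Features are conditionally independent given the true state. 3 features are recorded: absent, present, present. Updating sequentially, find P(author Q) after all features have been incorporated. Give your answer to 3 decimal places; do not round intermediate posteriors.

0.138

After 'absent': normaliser = 0.25·0.5000 + 0.6·0.3000 + 0.65·0.2000; P(author M) ≈ 0.2874, P(author J) ≈ 0.4138, P(author Q) ≈ 0.2989
After 'present': normaliser = 0.75·0.2874 + 0.4·0.4138 + 0.35·0.2989; P(author M) ≈ 0.4438, P(author J) ≈ 0.3408, P(author Q) ≈ 0.2154
After 'present': normaliser = 0.75·0.4438 + 0.4·0.3408 + 0.35·0.2154; P(author M) ≈ 0.6112, P(author J) ≈ 0.2504, P(author Q) ≈ 0.1384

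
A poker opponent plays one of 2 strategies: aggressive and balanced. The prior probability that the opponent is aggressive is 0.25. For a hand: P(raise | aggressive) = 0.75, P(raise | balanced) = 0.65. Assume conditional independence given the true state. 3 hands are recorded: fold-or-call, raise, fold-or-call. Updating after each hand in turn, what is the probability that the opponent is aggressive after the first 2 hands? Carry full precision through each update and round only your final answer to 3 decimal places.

Each posterior becomes the prior for the next update.
After 'fold-or-call': P(aggressive) = 0.25·0.2500 / (0.25·0.2500 + 0.35·0.7500) ≈ 0.1923
After 'raise': P(aggressive) = 0.75·0.1923 / (0.75·0.1923 + 0.65·0.8077) ≈ 0.2155

0.216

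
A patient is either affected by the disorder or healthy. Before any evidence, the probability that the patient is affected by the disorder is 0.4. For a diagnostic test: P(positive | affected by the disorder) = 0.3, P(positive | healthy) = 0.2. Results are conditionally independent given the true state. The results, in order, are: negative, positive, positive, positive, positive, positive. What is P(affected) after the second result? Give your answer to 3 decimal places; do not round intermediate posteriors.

0.467

After 'negative': P(affected) = 0.7·0.4000 / (0.7·0.4000 + 0.8·0.6000) ≈ 0.3684
After 'positive': P(affected) = 0.3·0.3684 / (0.3·0.3684 + 0.2·0.6316) ≈ 0.4667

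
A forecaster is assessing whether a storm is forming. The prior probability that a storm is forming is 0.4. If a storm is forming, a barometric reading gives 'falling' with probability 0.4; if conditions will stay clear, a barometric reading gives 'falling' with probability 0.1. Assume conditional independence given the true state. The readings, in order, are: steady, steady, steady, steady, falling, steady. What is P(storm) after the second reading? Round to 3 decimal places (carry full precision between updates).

After 'steady': P(storm) = 0.6·0.4000 / (0.6·0.4000 + 0.9·0.6000) ≈ 0.3077
After 'steady': P(storm) = 0.6·0.3077 / (0.6·0.3077 + 0.9·0.6923) ≈ 0.2286

0.229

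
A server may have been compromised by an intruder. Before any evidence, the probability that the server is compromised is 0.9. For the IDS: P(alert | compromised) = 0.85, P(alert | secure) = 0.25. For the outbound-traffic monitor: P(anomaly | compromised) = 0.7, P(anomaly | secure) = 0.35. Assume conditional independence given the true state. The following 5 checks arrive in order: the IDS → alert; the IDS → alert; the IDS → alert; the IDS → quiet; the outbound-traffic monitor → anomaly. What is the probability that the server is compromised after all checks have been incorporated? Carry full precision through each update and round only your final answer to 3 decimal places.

After the IDS='alert': P(compromised) = 0.85·0.9000 / (0.85·0.9000 + 0.25·0.1000) ≈ 0.9684
After the IDS='alert': P(compromised) = 0.85·0.9684 / (0.85·0.9684 + 0.25·0.0316) ≈ 0.9905
After the IDS='alert': P(compromised) = 0.85·0.9905 / (0.85·0.9905 + 0.25·0.0095) ≈ 0.9972
After the IDS='quiet': P(compromised) = 0.15·0.9972 / (0.15·0.9972 + 0.75·0.0028) ≈ 0.9861
After the outbound-traffic monitor='anomaly': P(compromised) = 0.7·0.9861 / (0.7·0.9861 + 0.35·0.0139) ≈ 0.9930

0.993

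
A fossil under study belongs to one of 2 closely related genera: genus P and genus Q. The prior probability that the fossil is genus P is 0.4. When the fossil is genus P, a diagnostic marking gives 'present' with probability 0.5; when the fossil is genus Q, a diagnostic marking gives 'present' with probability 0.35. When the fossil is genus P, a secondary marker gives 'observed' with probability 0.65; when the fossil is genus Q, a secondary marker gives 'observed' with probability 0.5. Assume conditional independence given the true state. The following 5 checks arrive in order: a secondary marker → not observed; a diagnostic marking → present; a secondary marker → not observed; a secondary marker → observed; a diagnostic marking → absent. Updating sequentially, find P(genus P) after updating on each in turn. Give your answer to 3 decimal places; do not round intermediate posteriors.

After a secondary marker='not observed': P(genus P) = 0.35·0.4000 / (0.35·0.4000 + 0.5·0.6000) ≈ 0.3182
After a diagnostic marking='present': P(genus P) = 0.5·0.3182 / (0.5·0.3182 + 0.35·0.6818) ≈ 0.4000
After a secondary marker='not observed': P(genus P) = 0.35·0.4000 / (0.35·0.4000 + 0.5·0.6000) ≈ 0.3182
After a secondary marker='observed': P(genus P) = 0.65·0.3182 / (0.65·0.3182 + 0.5·0.6818) ≈ 0.3776
After a diagnostic marking='absent': P(genus P) = 0.5·0.3776 / (0.5·0.3776 + 0.65·0.6224) ≈ 0.3182

0.318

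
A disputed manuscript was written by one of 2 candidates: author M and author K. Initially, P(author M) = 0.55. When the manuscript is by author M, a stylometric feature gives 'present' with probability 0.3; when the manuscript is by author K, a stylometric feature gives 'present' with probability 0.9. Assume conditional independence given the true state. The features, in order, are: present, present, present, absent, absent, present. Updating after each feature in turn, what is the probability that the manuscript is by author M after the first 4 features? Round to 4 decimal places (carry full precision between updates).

0.2406

Apply Bayes' rule sequentially, carrying P(author M) forward.
After 'present': P(author M) = 0.3·0.5500 / (0.3·0.5500 + 0.9·0.4500) ≈ 0.2895
After 'present': P(author M) = 0.3·0.2895 / (0.3·0.2895 + 0.9·0.7105) ≈ 0.1196
After 'present': P(author M) = 0.3·0.1196 / (0.3·0.1196 + 0.9·0.8804) ≈ 0.0433
After 'absent': P(author M) = 0.7·0.0433 / (0.7·0.0433 + 0.1·0.9567) ≈ 0.2406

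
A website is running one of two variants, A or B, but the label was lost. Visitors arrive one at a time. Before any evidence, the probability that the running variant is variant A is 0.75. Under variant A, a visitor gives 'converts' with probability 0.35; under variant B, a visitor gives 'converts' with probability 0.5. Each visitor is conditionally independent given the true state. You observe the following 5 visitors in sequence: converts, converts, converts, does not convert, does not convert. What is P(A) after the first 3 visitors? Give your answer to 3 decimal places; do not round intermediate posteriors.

0.507

Apply Bayes' rule sequentially, carrying P(A) forward.
After 'converts': P(A) = 0.35·0.7500 / (0.35·0.7500 + 0.5·0.2500) ≈ 0.6774
After 'converts': P(A) = 0.35·0.6774 / (0.35·0.6774 + 0.5·0.3226) ≈ 0.5951
After 'converts': P(A) = 0.35·0.5951 / (0.35·0.5951 + 0.5·0.4049) ≈ 0.5071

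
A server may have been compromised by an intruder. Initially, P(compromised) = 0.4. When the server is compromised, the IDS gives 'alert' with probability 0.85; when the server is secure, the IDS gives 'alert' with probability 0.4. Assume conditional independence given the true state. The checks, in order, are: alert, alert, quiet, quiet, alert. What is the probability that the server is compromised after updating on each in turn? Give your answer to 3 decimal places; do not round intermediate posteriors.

Each posterior becomes the prior for the next update.
After 'alert': P(compromised) = 0.85·0.4000 / (0.85·0.4000 + 0.4·0.6000) ≈ 0.5862
After 'alert': P(compromised) = 0.85·0.5862 / (0.85·0.5862 + 0.4·0.4138) ≈ 0.7506
After 'quiet': P(compromised) = 0.15·0.7506 / (0.15·0.7506 + 0.6·0.2494) ≈ 0.4294
After 'quiet': P(compromised) = 0.15·0.4294 / (0.15·0.4294 + 0.6·0.5706) ≈ 0.1584
After 'alert': P(compromised) = 0.85·0.1584 / (0.85·0.1584 + 0.4·0.8416) ≈ 0.2856

0.286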